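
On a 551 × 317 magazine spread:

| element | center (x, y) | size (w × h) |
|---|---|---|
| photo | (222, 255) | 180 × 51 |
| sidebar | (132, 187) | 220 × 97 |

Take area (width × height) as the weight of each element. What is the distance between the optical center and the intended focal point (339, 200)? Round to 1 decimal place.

≈ 180.1

Areas: photo 180·51 = 9180, sidebar 220·97 = 21340. Total weight = 30520.
x: (9180·222 + 21340·132) / 30520 = 4854840 / 30520 ≈ 159.07
y: (9180·255 + 21340·187) / 30520 = 6331480 / 30520 ≈ 207.45
From (339, 200): dx = -179.93, dy = 7.45, so the distance is √(dx²+dy²) ≈ 180.08.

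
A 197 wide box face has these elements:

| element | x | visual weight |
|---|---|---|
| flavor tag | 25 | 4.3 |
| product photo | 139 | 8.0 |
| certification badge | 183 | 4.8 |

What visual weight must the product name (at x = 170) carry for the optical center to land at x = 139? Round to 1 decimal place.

w ≈ 9.0

Known weights sum to 4.3 + 8.0 + 4.8 = 17.1; their moment is 4.3·25 + 8.0·139 + 4.8·183 = 2097.9.
Balance at x = 139 requires (2097.9 + w·170) / (17.1 + w) = 139.
Solving: w = (139·17.1 − 2097.9) / (170 − 139) = 279.0 / 31 ≈ 9.00.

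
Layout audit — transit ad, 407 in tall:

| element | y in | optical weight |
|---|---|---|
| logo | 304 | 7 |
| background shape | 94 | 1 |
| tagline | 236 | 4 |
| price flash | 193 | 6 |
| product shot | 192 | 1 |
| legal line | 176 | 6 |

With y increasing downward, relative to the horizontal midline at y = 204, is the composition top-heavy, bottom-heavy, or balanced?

Weights sum to 7 + 1 + 4 + 6 + 1 + 6 = 25.
y: moment 5572 / weight 25 ≈ 222.88
222.9 vs midline 204 → bottom-heavy.

bottom-heavy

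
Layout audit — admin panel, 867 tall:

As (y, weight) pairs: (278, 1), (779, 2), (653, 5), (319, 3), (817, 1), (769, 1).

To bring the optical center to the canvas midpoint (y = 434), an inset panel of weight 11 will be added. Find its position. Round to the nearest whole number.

New total weight: (1 + 2 + 5 + 3 + 1 + 1) + 11 = 24.
y: need Σw·y = 24·434 = 10416. Existing = 1·278 + 2·779 + 5·653 + 3·319 + 1·817 + 1·769 = 7644. Remainder 2772 / 11 ≈ 252.00.

y ≈ 252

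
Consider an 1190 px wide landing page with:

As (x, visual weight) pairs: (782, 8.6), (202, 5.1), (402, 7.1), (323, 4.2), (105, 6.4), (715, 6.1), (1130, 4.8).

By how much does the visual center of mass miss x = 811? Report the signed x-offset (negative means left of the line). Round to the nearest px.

Total weight = 8.6 + 5.1 + 7.1 + 4.2 + 6.4 + 6.1 + 4.8 = 42.3.
x: (8.6·782 + 5.1·202 + 7.1·402 + 4.2·323 + 6.4·105 + 6.1·715 + 4.8·1130) / 42.3 = 22423.7 / 42.3 ≈ 530.11
Offset from x = 811: 530.11 − 811 ≈ -280.89.

≈ -281 px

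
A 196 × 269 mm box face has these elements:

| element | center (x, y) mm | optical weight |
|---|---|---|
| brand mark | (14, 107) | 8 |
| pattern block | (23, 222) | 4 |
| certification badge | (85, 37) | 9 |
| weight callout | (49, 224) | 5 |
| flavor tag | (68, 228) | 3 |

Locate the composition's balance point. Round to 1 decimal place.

(48.9, 133.8)

Weights sum to 8 + 4 + 9 + 5 + 3 = 29.
x: (8·14 + 4·23 + 9·85 + 5·49 + 3·68) / 29 = 1418 / 29 ≈ 48.90
y: (8·107 + 4·222 + 9·37 + 5·224 + 3·228) / 29 = 3881 / 29 ≈ 133.83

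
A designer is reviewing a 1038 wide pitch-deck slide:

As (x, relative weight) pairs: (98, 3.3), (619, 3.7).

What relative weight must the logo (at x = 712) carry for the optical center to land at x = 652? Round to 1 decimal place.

Existing Σw = 7.0 (3.3 + 3.7); existing moment 3.3·98 + 3.7·619 = 2613.7.
Set Σw·x/Σw = 652: (2613.7 + 712w) = 652·(7.0 + w).
So w = (652·7.0 − 2613.7)/(712 − 652) = 1950.3/60 ≈ 32.51.

w ≈ 32.5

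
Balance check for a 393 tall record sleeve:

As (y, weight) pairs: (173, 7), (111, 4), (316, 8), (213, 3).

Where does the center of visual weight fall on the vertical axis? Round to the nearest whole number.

y ≈ 219

Weights sum to 7 + 4 + 8 + 3 = 22.
y: (7·173 + 4·111 + 8·316 + 3·213) / 22 = 4822 / 22 ≈ 219.18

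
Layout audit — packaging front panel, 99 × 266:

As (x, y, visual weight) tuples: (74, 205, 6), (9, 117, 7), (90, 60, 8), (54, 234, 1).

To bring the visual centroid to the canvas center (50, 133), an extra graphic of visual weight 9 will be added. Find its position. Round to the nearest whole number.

New total weight: (6 + 7 + 8 + 1) + 9 = 31.
x: need Σw·x = 31·50 = 1550. Existing = 6·74 + 7·9 + 8·90 + 1·54 = 1281. Remainder 269 / 9 ≈ 29.89.
y: need Σw·y = 31·133 = 4123. Existing = 6·205 + 7·117 + 8·60 + 1·234 = 2763. Remainder 1360 / 9 ≈ 151.11.

(30, 151)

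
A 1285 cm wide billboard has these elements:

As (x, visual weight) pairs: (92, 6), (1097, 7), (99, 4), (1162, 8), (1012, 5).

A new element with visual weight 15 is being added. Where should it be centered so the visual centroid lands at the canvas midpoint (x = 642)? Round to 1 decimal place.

With the new element, Σw becomes 6 + 7 + 4 + 8 + 5 + 15 = 45.
x: target moment 45×642 = 28890; current 6·92 + 7·1097 + 4·99 + 8·1162 + 5·1012 = 22983; the new element supplies 5907, so x = 5907/15 ≈ 393.80.

x ≈ 393.8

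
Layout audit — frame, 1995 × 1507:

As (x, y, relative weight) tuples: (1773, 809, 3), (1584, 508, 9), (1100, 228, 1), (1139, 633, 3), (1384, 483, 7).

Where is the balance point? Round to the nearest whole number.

Weights sum to 3 + 9 + 1 + 3 + 7 = 23.
x: (3·1773 + 9·1584 + 1·1100 + 3·1139 + 7·1384) / 23 = 33780 / 23 ≈ 1468.70
y: (3·809 + 9·508 + 1·228 + 3·633 + 7·483) / 23 = 12507 / 23 ≈ 543.78

(1469, 544)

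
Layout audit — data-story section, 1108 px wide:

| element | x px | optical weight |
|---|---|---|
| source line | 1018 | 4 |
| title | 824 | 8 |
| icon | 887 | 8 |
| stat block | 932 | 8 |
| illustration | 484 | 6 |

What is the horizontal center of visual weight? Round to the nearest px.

Weights sum to 4 + 8 + 8 + 8 + 6 = 34.
x-moment: 4·1018 + 8·824 + 8·887 + 8·932 + 6·484 = 28120; centroid 28120/34 ≈ 827.06.

x ≈ 827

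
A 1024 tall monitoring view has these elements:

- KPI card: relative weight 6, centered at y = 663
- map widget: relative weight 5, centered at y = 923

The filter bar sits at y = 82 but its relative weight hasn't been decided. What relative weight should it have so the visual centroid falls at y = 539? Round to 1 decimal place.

w ≈ 5.8

Known weights sum to 6 + 5 = 11; their moment is 6·663 + 5·923 = 8593.
For the centroid to hit 539: (8593 + w·82) / (11 + w) = 539.
So w = (539·11 − 8593)/(82 − 539) = -2664/-457 ≈ 5.83.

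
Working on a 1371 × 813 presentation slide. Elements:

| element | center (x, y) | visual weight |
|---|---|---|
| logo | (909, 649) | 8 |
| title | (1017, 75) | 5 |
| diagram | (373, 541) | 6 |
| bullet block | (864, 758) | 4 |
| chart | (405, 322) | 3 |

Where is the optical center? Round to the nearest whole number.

(741, 493)

Weights sum to 8 + 5 + 6 + 4 + 3 = 26.
x-moment: 8·909 + 5·1017 + 6·373 + 4·864 + 3·405 = 19266; centroid 19266/26 ≈ 741.00.
y-moment: 8·649 + 5·75 + 6·541 + 4·758 + 3·322 = 12811; centroid 12811/26 ≈ 492.73.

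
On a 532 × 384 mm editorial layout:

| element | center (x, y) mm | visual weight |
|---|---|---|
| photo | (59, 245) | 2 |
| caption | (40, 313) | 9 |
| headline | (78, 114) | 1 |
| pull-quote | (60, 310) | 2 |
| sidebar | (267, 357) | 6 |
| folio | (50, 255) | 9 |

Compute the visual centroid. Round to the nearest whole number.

Weights sum to 2 + 9 + 1 + 2 + 6 + 9 = 29.
x-moment: 2·59 + 9·40 + 1·78 + 2·60 + 6·267 + 9·50 = 2728; centroid 2728/29 ≈ 94.07.
y-moment: 2·245 + 9·313 + 1·114 + 2·310 + 6·357 + 9·255 = 8478; centroid 8478/29 ≈ 292.34.

(94, 292)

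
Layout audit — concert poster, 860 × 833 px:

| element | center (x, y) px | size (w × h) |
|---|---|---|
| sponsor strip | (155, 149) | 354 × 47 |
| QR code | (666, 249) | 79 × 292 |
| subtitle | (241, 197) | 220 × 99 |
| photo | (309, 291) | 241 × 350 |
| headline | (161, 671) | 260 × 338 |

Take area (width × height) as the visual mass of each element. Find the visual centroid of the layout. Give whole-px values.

(271, 411)

Areas: sponsor strip 354·47 = 16638, QR code 79·292 = 23068, subtitle 220·99 = 21780, photo 241·350 = 84350, headline 260·338 = 87880. Total weight = 233716.
Σw·x = 16638·155 + 23068·666 + 21780·241 + 84350·309 + 87880·161 = 63403988, so x̄ = 63403988/233716 ≈ 271.29.
Σw·y = 16638·149 + 23068·249 + 21780·197 + 84350·291 + 87880·671 = 96026984, so ȳ = 96026984/233716 ≈ 410.87.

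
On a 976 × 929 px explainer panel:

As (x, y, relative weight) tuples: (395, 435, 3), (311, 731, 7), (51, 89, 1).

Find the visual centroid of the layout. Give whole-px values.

Total weight = 3 + 7 + 1 = 11.
x-moment: 3·395 + 7·311 + 1·51 = 3413; centroid 3413/11 ≈ 310.27.
y-moment: 3·435 + 7·731 + 1·89 = 6511; centroid 6511/11 ≈ 591.91.

(310, 592)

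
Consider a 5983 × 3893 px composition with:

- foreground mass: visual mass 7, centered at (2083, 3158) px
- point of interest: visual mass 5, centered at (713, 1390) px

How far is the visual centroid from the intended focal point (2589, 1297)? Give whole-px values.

Total weight = 7 + 5 = 12.
Σw·x = 7·2083 + 5·713 = 18146, so x̄ = 18146/12 ≈ 1512.17.
Σw·y = 7·3158 + 5·1390 = 29056, so ȳ = 29056/12 ≈ 2421.33.
Offset from (2589, 1297): Δx ≈ -1076.83, Δy ≈ 1124.33; distance = √(Δx² + Δy²) ≈ 1556.82.

≈ 1557 px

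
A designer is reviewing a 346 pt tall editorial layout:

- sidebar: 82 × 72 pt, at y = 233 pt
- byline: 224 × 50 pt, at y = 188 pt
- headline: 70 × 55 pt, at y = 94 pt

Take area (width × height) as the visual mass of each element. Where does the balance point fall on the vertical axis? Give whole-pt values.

y ≈ 183

Areas: sidebar 82·72 = 5904, byline 224·50 = 11200, headline 70·55 = 3850. Total weight = 20954.
Σw·y = 5904·233 + 11200·188 + 3850·94 = 3843132, so ȳ = 3843132/20954 ≈ 183.41.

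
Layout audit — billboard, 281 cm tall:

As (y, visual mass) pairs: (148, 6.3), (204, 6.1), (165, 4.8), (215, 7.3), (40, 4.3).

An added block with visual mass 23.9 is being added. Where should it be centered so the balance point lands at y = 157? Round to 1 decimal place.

y ≈ 149.1

New total weight: (6.3 + 6.1 + 4.8 + 7.3 + 4.3) + 23.9 = 52.7.
y: target moment 52.7×157 = 8273.9; current 6.3·148 + 6.1·204 + 4.8·165 + 7.3·215 + 4.3·40 = 4710.3; the added block supplies 3563.6, so y = 3563.6/23.9 ≈ 149.10.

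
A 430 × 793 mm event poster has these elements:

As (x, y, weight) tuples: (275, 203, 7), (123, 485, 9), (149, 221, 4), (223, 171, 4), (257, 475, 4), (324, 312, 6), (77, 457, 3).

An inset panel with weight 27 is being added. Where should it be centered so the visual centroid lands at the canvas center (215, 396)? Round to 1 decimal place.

After adding the inset panel, total weight = 7 + 9 + 4 + 4 + 4 + 6 + 3 + 27 = 64.
x: target moment 64×215 = 13760; current 7·275 + 9·123 + 4·149 + 4·223 + 4·257 + 6·324 + 3·77 = 7723; the inset panel supplies 6037, so x = 6037/27 ≈ 223.59.
y: target moment 64×396 = 25344; current 7·203 + 9·485 + 4·221 + 4·171 + 4·475 + 6·312 + 3·457 = 12497; the inset panel supplies 12847, so y = 12847/27 ≈ 475.81.

(223.6, 475.8)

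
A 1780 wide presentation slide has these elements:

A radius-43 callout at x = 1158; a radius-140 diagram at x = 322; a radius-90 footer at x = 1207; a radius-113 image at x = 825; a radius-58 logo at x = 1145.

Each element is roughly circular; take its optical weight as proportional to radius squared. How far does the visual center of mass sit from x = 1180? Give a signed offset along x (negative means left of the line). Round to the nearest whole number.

≈ -466

r² weights: callout 43² = 1849, diagram 140² = 19600, footer 90² = 8100, image 113² = 12769, logo 58² = 3364. Total = 45682.
x: (1849·1158 + 19600·322 + 8100·1207 + 12769·825 + 3364·1145) / 45682 = 32615247 / 45682 ≈ 713.96
Offset from x = 1180: 713.96 − 1180 ≈ -466.04.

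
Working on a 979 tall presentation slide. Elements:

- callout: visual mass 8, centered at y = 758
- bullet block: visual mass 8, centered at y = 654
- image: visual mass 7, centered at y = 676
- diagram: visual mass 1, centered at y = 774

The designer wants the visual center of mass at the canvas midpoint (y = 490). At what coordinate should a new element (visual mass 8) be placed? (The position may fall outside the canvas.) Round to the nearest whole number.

y ≈ -140

After adding the new element, total weight = 8 + 8 + 7 + 1 + 8 = 32.
y: target moment 32×490 = 15680; current 8·758 + 8·654 + 7·676 + 1·774 = 16802; the new element supplies -1122, so y = -1122/8 ≈ -140.25.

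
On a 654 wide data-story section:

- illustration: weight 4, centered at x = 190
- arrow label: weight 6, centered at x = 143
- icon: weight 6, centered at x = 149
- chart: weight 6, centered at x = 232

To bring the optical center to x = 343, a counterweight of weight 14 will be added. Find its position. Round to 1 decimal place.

With the counterweight, Σw becomes 4 + 6 + 6 + 6 + 14 = 36.
x: target moment 36×343 = 12348; current 4·190 + 6·143 + 6·149 + 6·232 = 3904; the counterweight supplies 8444, so x = 8444/14 ≈ 603.14.

x ≈ 603.1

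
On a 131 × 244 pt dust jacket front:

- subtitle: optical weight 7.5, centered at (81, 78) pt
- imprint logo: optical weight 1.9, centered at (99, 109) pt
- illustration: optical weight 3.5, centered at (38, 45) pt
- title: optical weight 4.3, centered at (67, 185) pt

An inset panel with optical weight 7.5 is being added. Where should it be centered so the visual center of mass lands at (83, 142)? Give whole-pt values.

After adding the inset panel, total weight = 7.5 + 1.9 + 3.5 + 4.3 + 7.5 = 24.7.
Along x: (1216.7 + 7.5·x) / 24.7 = 83 (existing moment 7.5·81 + 1.9·99 + 3.5·38 + 4.3·67 = 1216.7) ⇒ x = (2050.1 − 1216.7) / 7.5 ≈ 111.12.
Along y: (1745.1 + 7.5·y) / 24.7 = 142 (existing moment 7.5·78 + 1.9·109 + 3.5·45 + 4.3·185 = 1745.1) ⇒ y = (3507.4 − 1745.1) / 7.5 ≈ 234.97.

(111, 235)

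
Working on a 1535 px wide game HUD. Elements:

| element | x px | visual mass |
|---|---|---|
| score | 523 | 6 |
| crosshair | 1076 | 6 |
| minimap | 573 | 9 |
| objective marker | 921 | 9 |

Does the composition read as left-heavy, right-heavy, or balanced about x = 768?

Weights sum to 6 + 6 + 9 + 9 = 30.
x: (6·523 + 6·1076 + 9·573 + 9·921) / 30 = 23040 / 30 ≈ 768.00
768.00 = 768 exactly: balanced.

balanced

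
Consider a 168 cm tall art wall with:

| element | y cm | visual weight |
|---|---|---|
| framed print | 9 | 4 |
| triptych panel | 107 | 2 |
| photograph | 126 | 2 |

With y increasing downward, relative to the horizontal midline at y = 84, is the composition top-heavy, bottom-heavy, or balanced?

top-heavy

Total weight = 4 + 2 + 2 = 8.
Σw·y = 4·9 + 2·107 + 2·126 = 502, so ȳ = 502/8 ≈ 62.75.
62.8 vs midline 84 → top-heavy.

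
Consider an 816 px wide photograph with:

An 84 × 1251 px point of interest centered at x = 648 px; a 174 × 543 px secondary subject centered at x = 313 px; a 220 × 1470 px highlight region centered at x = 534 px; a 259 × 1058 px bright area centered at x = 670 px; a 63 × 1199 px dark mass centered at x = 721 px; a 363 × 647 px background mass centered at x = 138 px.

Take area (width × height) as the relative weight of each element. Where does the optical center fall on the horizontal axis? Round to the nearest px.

Areas: point of interest 84·1251 = 105084, secondary subject 174·543 = 94482, highlight region 220·1470 = 323400, bright area 259·1058 = 274022, dark mass 63·1199 = 75537, background mass 363·647 = 234861. Total weight = 1107386.
x: moment 540830633 / weight 1107386 ≈ 488.38

x ≈ 488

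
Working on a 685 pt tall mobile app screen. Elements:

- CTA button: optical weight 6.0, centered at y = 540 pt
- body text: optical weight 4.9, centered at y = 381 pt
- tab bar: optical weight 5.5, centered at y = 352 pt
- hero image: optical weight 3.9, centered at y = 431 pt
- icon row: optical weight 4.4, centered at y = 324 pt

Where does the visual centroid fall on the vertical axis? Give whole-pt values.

Total weight = 6.0 + 4.9 + 5.5 + 3.9 + 4.4 = 24.7.
y-moment: 6.0·540 + 4.9·381 + 5.5·352 + 3.9·431 + 4.4·324 = 10149.4; centroid 10149.4/24.7 ≈ 410.91.

y ≈ 411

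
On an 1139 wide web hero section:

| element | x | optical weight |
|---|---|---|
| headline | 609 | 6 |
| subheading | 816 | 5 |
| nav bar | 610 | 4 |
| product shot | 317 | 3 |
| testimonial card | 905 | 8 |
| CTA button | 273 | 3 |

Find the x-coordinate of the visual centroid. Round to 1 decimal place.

Σw = 6 + 5 + 4 + 3 + 8 + 3 = 29.
x: (6·609 + 5·816 + 4·610 + 3·317 + 8·905 + 3·273) / 29 = 19184 / 29 ≈ 661.52

x ≈ 661.5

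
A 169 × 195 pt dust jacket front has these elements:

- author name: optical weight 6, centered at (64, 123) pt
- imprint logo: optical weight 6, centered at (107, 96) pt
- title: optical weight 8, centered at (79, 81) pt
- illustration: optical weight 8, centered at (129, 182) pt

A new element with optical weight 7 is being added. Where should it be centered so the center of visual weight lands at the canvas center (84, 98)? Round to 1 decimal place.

New total weight: (6 + 6 + 8 + 8) + 7 = 35.
x: need Σw·x = 35·84 = 2940. Existing = 6·64 + 6·107 + 8·79 + 8·129 = 2690. Remainder 250 / 7 ≈ 35.71.
y: need Σw·y = 35·98 = 3430. Existing = 6·123 + 6·96 + 8·81 + 8·182 = 3418. Remainder 12 / 7 ≈ 1.71.

(35.7, 1.7)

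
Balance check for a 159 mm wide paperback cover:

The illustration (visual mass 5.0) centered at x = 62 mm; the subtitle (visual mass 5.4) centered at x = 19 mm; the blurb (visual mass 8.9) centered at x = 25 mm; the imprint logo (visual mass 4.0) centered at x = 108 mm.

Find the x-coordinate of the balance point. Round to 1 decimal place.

Σw = 5.0 + 5.4 + 8.9 + 4.0 = 23.3.
x-moment: 5.0·62 + 5.4·19 + 8.9·25 + 4.0·108 = 1067.1; centroid 1067.1/23.3 ≈ 45.80.

x ≈ 45.8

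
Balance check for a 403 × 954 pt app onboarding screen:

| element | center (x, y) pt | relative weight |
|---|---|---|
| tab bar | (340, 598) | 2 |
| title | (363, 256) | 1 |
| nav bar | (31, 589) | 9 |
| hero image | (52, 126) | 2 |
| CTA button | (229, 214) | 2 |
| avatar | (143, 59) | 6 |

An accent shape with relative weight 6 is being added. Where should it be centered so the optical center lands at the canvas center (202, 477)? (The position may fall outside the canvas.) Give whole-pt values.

With the accent shape, Σw becomes 2 + 1 + 9 + 2 + 2 + 6 + 6 = 28.
x: need Σw·x = 28·202 = 5656. Existing = 2·340 + 1·363 + 9·31 + 2·52 + 2·229 + 6·143 = 2742. Remainder 2914 / 6 ≈ 485.67.
y: need Σw·y = 28·477 = 13356. Existing = 2·598 + 1·256 + 9·589 + 2·126 + 2·214 + 6·59 = 7787. Remainder 5569 / 6 ≈ 928.17.

(486, 928)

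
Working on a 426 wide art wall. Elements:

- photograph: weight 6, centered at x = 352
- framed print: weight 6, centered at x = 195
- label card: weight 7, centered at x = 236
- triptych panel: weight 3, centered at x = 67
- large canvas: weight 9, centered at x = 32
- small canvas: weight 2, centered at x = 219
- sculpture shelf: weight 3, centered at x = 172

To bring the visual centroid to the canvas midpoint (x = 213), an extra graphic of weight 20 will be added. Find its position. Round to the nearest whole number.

x ≈ 278

After adding the extra graphic, total weight = 6 + 6 + 7 + 3 + 9 + 2 + 3 + 20 = 56.
x: target moment 56×213 = 11928; current 6·352 + 6·195 + 7·236 + 3·67 + 9·32 + 2·219 + 3·172 = 6377; the extra graphic supplies 5551, so x = 5551/20 ≈ 277.55.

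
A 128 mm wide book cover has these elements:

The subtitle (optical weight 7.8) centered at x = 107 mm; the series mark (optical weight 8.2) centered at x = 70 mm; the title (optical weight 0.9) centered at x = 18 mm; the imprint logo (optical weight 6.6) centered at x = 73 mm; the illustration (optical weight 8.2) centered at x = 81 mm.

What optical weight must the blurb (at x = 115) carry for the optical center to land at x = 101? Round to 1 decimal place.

w ≈ 45.1

Existing Σw = 31.7 (7.8 + 8.2 + 0.9 + 6.6 + 8.2); existing moment 7.8·107 + 8.2·70 + 0.9·18 + 6.6·73 + 8.2·81 = 2570.8.
Balance at x = 101 requires (2570.8 + w·115) / (31.7 + w) = 101.
So w = (101·31.7 − 2570.8)/(115 − 101) = 630.9/14 ≈ 45.06.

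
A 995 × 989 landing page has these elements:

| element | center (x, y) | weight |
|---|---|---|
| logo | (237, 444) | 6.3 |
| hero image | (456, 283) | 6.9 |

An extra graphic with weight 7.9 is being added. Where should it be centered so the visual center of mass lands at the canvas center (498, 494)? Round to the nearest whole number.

With the extra graphic, Σw becomes 6.3 + 6.9 + 7.9 = 21.1.
x: target moment 21.1×498 = 10507.8; current 6.3·237 + 6.9·456 = 4639.5; the extra graphic supplies 5868.3, so x = 5868.3/7.9 ≈ 742.82.
y: target moment 21.1×494 = 10423.4; current 6.3·444 + 6.9·283 = 4749.9; the extra graphic supplies 5673.5, so y = 5673.5/7.9 ≈ 718.16.

(743, 718)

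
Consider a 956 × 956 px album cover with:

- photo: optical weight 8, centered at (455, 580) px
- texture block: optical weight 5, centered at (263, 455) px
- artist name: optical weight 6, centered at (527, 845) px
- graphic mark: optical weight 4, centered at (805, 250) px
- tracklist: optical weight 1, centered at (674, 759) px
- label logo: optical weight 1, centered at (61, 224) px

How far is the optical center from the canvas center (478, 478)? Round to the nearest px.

Σw = 8 + 5 + 6 + 4 + 1 + 1 = 25.
x: moment 12072 / weight 25 ≈ 482.88
y: moment 13968 / weight 25 ≈ 558.72
From (478, 478): dx = 4.88, dy = 80.72, so the distance is √(dx²+dy²) ≈ 80.87.

≈ 81 px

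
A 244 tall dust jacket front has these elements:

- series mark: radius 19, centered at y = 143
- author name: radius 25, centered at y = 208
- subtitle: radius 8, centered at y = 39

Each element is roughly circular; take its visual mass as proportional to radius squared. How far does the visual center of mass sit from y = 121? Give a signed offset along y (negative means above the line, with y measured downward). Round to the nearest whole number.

r² weights: series mark 19² = 361, author name 25² = 625, subtitle 8² = 64. Total = 1050.
Σw·y = 361·143 + 625·208 + 64·39 = 184119, so ȳ = 184119/1050 ≈ 175.35.
Offset from y = 121: 175.35 − 121 ≈ 54.35.

≈ 54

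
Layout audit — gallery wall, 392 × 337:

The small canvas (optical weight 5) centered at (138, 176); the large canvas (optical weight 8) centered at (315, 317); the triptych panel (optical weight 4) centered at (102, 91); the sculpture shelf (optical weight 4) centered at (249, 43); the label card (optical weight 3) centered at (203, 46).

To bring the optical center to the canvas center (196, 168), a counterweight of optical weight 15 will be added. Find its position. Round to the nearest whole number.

(161, 164)

After adding the counterweight, total weight = 5 + 8 + 4 + 4 + 3 + 15 = 39.
Along x: (5223 + 15·x) / 39 = 196 (existing moment 5·138 + 8·315 + 4·102 + 4·249 + 3·203 = 5223) ⇒ x = (7644 − 5223) / 15 ≈ 161.40.
Along y: (4090 + 15·y) / 39 = 168 (existing moment 5·176 + 8·317 + 4·91 + 4·43 + 3·46 = 4090) ⇒ y = (6552 − 4090) / 15 ≈ 164.13.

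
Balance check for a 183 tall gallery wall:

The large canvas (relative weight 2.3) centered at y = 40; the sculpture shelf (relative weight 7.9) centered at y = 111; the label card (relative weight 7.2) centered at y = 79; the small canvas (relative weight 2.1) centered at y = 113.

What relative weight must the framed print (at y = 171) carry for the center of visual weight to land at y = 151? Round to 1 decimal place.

Fixed elements: Σw = 2.3 + 7.9 + 7.2 + 2.1 = 19.5, Σw·y = 2.3·40 + 7.9·111 + 7.2·79 + 2.1·113 = 1775.0.
Set Σw·y/Σw = 151: (1775.0 + 171w) = 151·(19.5 + w).
So w = (151·19.5 − 1775.0)/(171 − 151) = 1169.5/20 ≈ 58.47.

w ≈ 58.5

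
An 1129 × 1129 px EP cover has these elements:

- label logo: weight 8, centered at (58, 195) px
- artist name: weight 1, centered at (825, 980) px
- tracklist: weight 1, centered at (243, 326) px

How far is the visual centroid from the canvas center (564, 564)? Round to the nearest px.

≈ 496 px

Total weight = 8 + 1 + 1 = 10.
Σw·x = 8·58 + 1·825 + 1·243 = 1532, so x̄ = 1532/10 ≈ 153.20.
Σw·y = 8·195 + 1·980 + 1·326 = 2866, so ȳ = 2866/10 ≈ 286.60.
From (564, 564): dx = -410.80, dy = -277.40, so the distance is √(dx²+dy²) ≈ 495.69.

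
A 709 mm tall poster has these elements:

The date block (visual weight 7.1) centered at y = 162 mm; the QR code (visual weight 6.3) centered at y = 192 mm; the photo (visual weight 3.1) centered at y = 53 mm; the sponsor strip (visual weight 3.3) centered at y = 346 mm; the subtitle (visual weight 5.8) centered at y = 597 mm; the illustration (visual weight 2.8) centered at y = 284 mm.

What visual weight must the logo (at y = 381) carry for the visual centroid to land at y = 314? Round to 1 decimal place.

Fixed elements: Σw = 7.1 + 6.3 + 3.1 + 3.3 + 5.8 + 2.8 = 28.4, Σw·y = 7.1·162 + 6.3·192 + 3.1·53 + 3.3·346 + 5.8·597 + 2.8·284 = 7923.7.
Set Σw·y/Σw = 314: (7923.7 + 381w) = 314·(28.4 + w).
Rearranging, w·(381 − 314) = 314·28.4 − 7923.7 = 993.9, so w ≈ 993.9/67 = 14.83.

w ≈ 14.8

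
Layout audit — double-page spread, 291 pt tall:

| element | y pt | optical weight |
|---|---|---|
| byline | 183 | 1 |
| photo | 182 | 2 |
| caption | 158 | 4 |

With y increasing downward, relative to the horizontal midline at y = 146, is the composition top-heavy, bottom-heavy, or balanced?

Total weight = 1 + 2 + 4 = 7.
y: (1·183 + 2·182 + 4·158) / 7 = 1179 / 7 ≈ 168.43
168.4 vs midline 146 → bottom-heavy.

bottom-heavy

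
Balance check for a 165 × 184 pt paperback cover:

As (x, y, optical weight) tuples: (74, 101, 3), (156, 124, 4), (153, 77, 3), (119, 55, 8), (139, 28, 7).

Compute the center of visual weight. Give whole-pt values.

(129, 67)

Weights sum to 3 + 4 + 3 + 8 + 7 = 25.
x: (3·74 + 4·156 + 3·153 + 8·119 + 7·139) / 25 = 3230 / 25 ≈ 129.20
y: (3·101 + 4·124 + 3·77 + 8·55 + 7·28) / 25 = 1666 / 25 ≈ 66.64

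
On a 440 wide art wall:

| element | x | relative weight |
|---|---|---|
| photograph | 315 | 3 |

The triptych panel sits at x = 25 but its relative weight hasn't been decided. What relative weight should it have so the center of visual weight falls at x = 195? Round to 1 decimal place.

w ≈ 2.1

The single fixed element contributes weight 3, moment 3·315 = 945.
For the centroid to hit 195: (945 + w·25) / (3 + w) = 195.
So w = (195·3 − 945)/(25 − 195) = -360/-170 ≈ 2.12.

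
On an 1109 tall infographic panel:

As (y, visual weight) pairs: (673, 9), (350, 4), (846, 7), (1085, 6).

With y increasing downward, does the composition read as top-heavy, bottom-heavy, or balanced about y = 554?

Total weight = 9 + 4 + 7 + 6 = 26.
Σw·y = 9·673 + 4·350 + 7·846 + 6·1085 = 19889, so ȳ = 19889/26 ≈ 764.96.
765.0 lies below (larger y than) the midline 554, so the layout is bottom-heavy.

bottom-heavy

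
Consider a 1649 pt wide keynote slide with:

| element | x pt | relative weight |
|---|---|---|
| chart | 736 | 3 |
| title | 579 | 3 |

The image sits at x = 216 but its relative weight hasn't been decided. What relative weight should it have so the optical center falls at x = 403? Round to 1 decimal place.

Existing Σw = 6 (3 + 3); existing moment 3·736 + 3·579 = 3945.
Balance at x = 403 requires (3945 + w·216) / (6 + w) = 403.
Rearranging, w·(216 − 403) = 403·6 − 3945 = -1527, so w ≈ -1527/-187 = 8.17.

w ≈ 8.2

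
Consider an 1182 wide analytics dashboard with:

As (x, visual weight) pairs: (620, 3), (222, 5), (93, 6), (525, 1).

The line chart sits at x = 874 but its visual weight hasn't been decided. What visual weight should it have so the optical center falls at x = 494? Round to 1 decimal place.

w ≈ 8.8

Fixed elements: Σw = 3 + 5 + 6 + 1 = 15, Σw·x = 3·620 + 5·222 + 6·93 + 1·525 = 4053.
Set Σw·x/Σw = 494: (4053 + 874w) = 494·(15 + w).
Rearranging, w·(874 − 494) = 494·15 − 4053 = 3357, so w ≈ 3357/380 = 8.83.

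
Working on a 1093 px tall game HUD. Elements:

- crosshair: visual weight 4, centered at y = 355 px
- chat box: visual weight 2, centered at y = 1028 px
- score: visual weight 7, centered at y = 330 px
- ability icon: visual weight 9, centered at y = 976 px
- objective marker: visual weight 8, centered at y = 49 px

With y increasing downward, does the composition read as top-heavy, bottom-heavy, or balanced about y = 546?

Weights sum to 4 + 2 + 7 + 9 + 8 = 30.
y-moment: 4·355 + 2·1028 + 7·330 + 9·976 + 8·49 = 14962; centroid 14962/30 ≈ 498.73.
Since 498.7 is above (smaller y than) 546, the composition reads top-heavy.

top-heavy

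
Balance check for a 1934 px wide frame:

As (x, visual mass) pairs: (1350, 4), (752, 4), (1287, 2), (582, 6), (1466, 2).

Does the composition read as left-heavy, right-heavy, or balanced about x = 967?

Weights sum to 4 + 4 + 2 + 6 + 2 = 18.
Σw·x = 4·1350 + 4·752 + 2·1287 + 6·582 + 2·1466 = 17406, so x̄ = 17406/18 ≈ 967.00.
The centroid 967.00 matches the midline at 967, so the layout is balanced.

balanced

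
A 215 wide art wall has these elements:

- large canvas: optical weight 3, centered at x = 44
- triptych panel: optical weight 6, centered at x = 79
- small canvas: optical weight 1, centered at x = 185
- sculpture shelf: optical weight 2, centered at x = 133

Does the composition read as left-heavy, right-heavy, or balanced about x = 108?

left-heavy

Total weight = 3 + 6 + 1 + 2 = 12.
x: (3·44 + 6·79 + 1·185 + 2·133) / 12 = 1057 / 12 ≈ 88.08
88.1 vs midline 108 → left-heavy.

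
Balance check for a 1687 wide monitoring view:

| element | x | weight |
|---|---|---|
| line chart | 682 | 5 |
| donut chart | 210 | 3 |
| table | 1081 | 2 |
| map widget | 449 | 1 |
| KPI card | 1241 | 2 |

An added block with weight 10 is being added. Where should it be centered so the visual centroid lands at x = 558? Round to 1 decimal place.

New total weight: (5 + 3 + 2 + 1 + 2) + 10 = 23.
x: need Σw·x = 23·558 = 12834. Existing = 5·682 + 3·210 + 2·1081 + 1·449 + 2·1241 = 9133. Remainder 3701 / 10 ≈ 370.10.

x ≈ 370.1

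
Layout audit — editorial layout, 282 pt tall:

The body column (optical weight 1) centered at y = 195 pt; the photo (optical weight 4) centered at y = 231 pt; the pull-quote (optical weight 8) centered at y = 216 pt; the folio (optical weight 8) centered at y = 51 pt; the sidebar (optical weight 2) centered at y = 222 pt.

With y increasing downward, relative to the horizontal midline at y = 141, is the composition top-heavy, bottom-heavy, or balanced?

Total weight = 1 + 4 + 8 + 8 + 2 = 23.
Σw·y = 1·195 + 4·231 + 8·216 + 8·51 + 2·222 = 3699, so ȳ = 3699/23 ≈ 160.83.
160.8 vs midline 141 → bottom-heavy.

bottom-heavy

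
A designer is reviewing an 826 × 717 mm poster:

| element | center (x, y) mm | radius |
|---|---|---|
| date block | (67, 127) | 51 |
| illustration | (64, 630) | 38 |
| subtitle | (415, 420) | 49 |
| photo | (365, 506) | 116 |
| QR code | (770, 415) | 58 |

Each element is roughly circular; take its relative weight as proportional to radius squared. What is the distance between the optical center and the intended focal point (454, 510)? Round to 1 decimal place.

r² weights: date block 51² = 2601, illustration 38² = 1444, subtitle 49² = 2401, photo 116² = 13456, QR code 58² = 3364. Total = 23266.
x: (2601·67 + 1444·64 + 2401·415 + 13456·365 + 3364·770) / 23266 = 8764818 / 23266 ≈ 376.72
y: (2601·127 + 1444·630 + 2401·420 + 13456·506 + 3364·415) / 23266 = 10453263 / 23266 ≈ 449.29
Relative to (454, 510): Δ = (-77.28, -60.71); |Δ| = √(-77.28² + -60.71²) ≈ 98.27.

≈ 98.3 mm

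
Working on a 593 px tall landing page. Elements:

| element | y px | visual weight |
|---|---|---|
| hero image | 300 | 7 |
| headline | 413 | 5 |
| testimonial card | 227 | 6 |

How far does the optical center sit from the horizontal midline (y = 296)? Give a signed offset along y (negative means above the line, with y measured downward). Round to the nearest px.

Σw = 7 + 5 + 6 = 18.
Σw·y = 7·300 + 5·413 + 6·227 = 5527, so ȳ = 5527/18 ≈ 307.06.
Difference: 307.06 − 296 ≈ 11.06.

≈ 11 px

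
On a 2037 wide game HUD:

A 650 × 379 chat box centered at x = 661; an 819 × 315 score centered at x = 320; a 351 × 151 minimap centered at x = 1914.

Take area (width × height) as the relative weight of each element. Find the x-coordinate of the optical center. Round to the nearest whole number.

x ≈ 622

Areas: chat box 650·379 = 246350, score 819·315 = 257985, minimap 351·151 = 53001. Total weight = 557336.
x: (246350·661 + 257985·320 + 53001·1914) / 557336 = 346836464 / 557336 ≈ 622.31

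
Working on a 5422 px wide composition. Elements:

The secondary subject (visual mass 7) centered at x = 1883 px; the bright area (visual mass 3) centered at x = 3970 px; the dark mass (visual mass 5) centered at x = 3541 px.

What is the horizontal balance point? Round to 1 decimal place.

Total weight = 7 + 3 + 5 = 15.
Σw·x = 7·1883 + 3·3970 + 5·3541 = 42796, so x̄ = 42796/15 ≈ 2853.07.

x ≈ 2853.1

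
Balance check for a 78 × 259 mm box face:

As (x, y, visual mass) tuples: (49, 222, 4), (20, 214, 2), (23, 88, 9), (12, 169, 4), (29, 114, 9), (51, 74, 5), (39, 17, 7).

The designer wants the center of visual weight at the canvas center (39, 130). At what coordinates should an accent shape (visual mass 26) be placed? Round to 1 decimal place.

New total weight: (4 + 2 + 9 + 4 + 9 + 5 + 7) + 26 = 66.
x: need Σw·x = 66·39 = 2574. Existing = 4·49 + 2·20 + 9·23 + 4·12 + 9·29 + 5·51 + 7·39 = 1280. Remainder 1294 / 26 ≈ 49.77.
y: need Σw·y = 66·130 = 8580. Existing = 4·222 + 2·214 + 9·88 + 4·169 + 9·114 + 5·74 + 7·17 = 4299. Remainder 4281 / 26 ≈ 164.65.

(49.8, 164.7)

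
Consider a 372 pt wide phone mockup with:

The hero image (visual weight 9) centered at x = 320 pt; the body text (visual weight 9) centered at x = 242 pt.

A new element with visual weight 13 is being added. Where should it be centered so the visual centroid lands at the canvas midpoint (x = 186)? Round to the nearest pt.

With the new element, Σw becomes 9 + 9 + 13 = 31.
Along x: (5058 + 13·x) / 31 = 186 (existing moment 9·320 + 9·242 = 5058) ⇒ x = (5766 − 5058) / 13 ≈ 54.46.

x ≈ 54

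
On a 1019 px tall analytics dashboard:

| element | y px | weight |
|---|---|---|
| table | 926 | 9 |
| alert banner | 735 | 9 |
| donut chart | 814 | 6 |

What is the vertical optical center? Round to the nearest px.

Total weight = 9 + 9 + 6 = 24.
Σw·y = 9·926 + 9·735 + 6·814 = 19833, so ȳ = 19833/24 ≈ 826.38.

y ≈ 826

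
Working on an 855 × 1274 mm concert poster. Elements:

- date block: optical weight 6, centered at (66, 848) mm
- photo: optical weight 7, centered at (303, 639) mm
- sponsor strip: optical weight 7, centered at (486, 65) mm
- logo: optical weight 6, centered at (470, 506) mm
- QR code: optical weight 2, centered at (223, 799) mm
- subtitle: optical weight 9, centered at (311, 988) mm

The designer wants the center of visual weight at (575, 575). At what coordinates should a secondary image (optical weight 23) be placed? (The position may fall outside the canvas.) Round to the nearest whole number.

With the secondary image, Σw becomes 6 + 7 + 7 + 6 + 2 + 9 + 23 = 60.
x: need Σw·x = 60·575 = 34500. Existing = 6·66 + 7·303 + 7·486 + 6·470 + 2·223 + 9·311 = 11984. Remainder 22516 / 23 ≈ 978.96.
y: need Σw·y = 60·575 = 34500. Existing = 6·848 + 7·639 + 7·65 + 6·506 + 2·799 + 9·988 = 23542. Remainder 10958 / 23 ≈ 476.43.

(979, 476)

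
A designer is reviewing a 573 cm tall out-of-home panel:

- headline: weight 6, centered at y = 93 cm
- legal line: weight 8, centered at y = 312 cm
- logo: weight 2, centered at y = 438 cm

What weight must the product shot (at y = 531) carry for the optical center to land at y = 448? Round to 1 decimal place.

w ≈ 39.0

Fixed elements: Σw = 6 + 8 + 2 = 16, Σw·y = 6·93 + 8·312 + 2·438 = 3930.
For the centroid to hit 448: (3930 + w·531) / (16 + w) = 448.
So w = (448·16 − 3930)/(531 − 448) = 3238/83 ≈ 39.01.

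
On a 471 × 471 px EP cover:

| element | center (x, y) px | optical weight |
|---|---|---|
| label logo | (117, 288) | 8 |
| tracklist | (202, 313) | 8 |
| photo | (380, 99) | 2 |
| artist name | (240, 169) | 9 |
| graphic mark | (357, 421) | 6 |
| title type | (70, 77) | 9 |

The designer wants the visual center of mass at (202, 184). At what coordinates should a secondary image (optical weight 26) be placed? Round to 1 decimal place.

(211.2, 106.4)

New total weight: (8 + 8 + 2 + 9 + 6 + 9) + 26 = 68.
x: need Σw·x = 68·202 = 13736. Existing = 8·117 + 8·202 + 2·380 + 9·240 + 6·357 + 9·70 = 8244. Remainder 5492 / 26 ≈ 211.23.
y: need Σw·y = 68·184 = 12512. Existing = 8·288 + 8·313 + 2·99 + 9·169 + 6·421 + 9·77 = 9746. Remainder 2766 / 26 ≈ 106.38.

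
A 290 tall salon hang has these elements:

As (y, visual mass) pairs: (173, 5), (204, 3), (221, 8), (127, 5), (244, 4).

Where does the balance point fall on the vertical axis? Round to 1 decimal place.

Weights sum to 5 + 3 + 8 + 5 + 4 = 25.
Σw·y = 5·173 + 3·204 + 8·221 + 5·127 + 4·244 = 4856, so ȳ = 4856/25 ≈ 194.24.

y ≈ 194.2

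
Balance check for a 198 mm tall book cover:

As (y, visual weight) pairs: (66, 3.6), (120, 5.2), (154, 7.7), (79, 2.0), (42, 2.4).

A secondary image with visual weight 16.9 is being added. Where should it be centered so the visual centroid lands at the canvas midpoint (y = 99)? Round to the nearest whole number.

y ≈ 85

After adding the secondary image, total weight = 3.6 + 5.2 + 7.7 + 2.0 + 2.4 + 16.9 = 37.8.
y: target moment 37.8×99 = 3742.2; current 3.6·66 + 5.2·120 + 7.7·154 + 2.0·79 + 2.4·42 = 2306.2; the secondary image supplies 1436.0, so y = 1436.0/16.9 ≈ 84.97.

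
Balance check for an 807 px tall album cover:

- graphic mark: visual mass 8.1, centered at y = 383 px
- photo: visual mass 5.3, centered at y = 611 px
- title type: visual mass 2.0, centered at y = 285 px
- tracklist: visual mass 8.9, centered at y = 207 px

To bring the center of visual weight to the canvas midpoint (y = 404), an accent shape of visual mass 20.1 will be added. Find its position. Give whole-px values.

After adding the accent shape, total weight = 8.1 + 5.3 + 2.0 + 8.9 + 20.1 = 44.4.
Along y: (8752.9 + 20.1·y) / 44.4 = 404 (existing moment 8.1·383 + 5.3·611 + 2.0·285 + 8.9·207 = 8752.9) ⇒ y = (17937.6 − 8752.9) / 20.1 ≈ 456.95.

y ≈ 457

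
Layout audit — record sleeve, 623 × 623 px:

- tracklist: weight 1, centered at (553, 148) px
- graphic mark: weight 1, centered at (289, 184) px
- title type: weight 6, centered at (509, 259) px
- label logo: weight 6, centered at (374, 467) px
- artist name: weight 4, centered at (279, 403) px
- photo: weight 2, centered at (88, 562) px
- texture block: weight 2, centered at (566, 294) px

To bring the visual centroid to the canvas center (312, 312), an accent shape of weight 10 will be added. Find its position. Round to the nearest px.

After adding the accent shape, total weight = 1 + 1 + 6 + 6 + 4 + 2 + 2 + 10 = 32.
x: target moment 32×312 = 9984; current 1·553 + 1·289 + 6·509 + 6·374 + 4·279 + 2·88 + 2·566 = 8564; the accent shape supplies 1420, so x = 1420/10 ≈ 142.00.
y: target moment 32×312 = 9984; current 1·148 + 1·184 + 6·259 + 6·467 + 4·403 + 2·562 + 2·294 = 8012; the accent shape supplies 1972, so y = 1972/10 ≈ 197.20.

(142, 197)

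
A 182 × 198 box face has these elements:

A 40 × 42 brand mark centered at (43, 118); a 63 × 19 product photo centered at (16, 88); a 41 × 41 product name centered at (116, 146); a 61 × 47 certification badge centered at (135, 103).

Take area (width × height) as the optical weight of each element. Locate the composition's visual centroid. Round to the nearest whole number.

(91, 114)

Taking area as weight: brand mark 40·42 = 1680, product photo 63·19 = 1197, product name 41·41 = 1681, certification badge 61·47 = 2867. Sum 7425.
Σw·x = 1680·43 + 1197·16 + 1681·116 + 2867·135 = 673433, so x̄ = 673433/7425 ≈ 90.70.
Σw·y = 1680·118 + 1197·88 + 1681·146 + 2867·103 = 844303, so ȳ = 844303/7425 ≈ 113.71.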